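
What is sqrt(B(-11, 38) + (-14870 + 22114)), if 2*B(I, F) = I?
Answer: sqrt(28954)/2 ≈ 85.079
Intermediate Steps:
B(I, F) = I/2
sqrt(B(-11, 38) + (-14870 + 22114)) = sqrt((1/2)*(-11) + (-14870 + 22114)) = sqrt(-11/2 + 7244) = sqrt(14477/2) = sqrt(28954)/2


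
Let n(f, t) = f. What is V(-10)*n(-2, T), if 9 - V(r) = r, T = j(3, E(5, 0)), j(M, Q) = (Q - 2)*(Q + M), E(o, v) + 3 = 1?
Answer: -38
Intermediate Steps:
E(o, v) = -2 (E(o, v) = -3 + 1 = -2)
j(M, Q) = (-2 + Q)*(M + Q)
T = -4 (T = (-2)**2 - 2*3 - 2*(-2) + 3*(-2) = 4 - 6 + 4 - 6 = -4)
V(r) = 9 - r
V(-10)*n(-2, T) = (9 - 1*(-10))*(-2) = (9 + 10)*(-2) = 19*(-2) = -38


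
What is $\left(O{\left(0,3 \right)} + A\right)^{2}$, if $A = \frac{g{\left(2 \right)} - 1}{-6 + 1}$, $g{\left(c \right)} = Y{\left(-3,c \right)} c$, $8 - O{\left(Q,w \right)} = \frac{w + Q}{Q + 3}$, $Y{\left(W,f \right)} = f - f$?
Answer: $\frac{1296}{25} \approx 51.84$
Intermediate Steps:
$Y{\left(W,f \right)} = 0$
$O{\left(Q,w \right)} = 8 - \frac{Q + w}{3 + Q}$ ($O{\left(Q,w \right)} = 8 - \frac{w + Q}{Q + 3} = 8 - \frac{Q + w}{3 + Q}$)
$g{\left(c \right)} = 0$ ($g{\left(c \right)} = 0 c = 0$)
$A = \frac{1}{5}$ ($A = \frac{0 - 1}{-6 + 1} = - \frac{1}{-5} = \left(-1\right) \left(- \frac{1}{5}\right) = \frac{1}{5} \approx 0.2$)
$\left(O{\left(0,3 \right)} + A\right)^{2} = \left(\frac{24 - 3 + 7 \cdot 0}{3 + 0} + \frac{1}{5}\right)^{2} = \left(\frac{24 - 3 + 0}{3} + \frac{1}{5}\right)^{2} = \left(\frac{1}{3} \cdot 21 + \frac{1}{5}\right)^{2} = \left(7 + \frac{1}{5}\right)^{2} = \left(\frac{36}{5}\right)^{2} = \frac{1296}{25}$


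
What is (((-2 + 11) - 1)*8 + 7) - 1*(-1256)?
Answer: 1327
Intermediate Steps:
(((-2 + 11) - 1)*8 + 7) - 1*(-1256) = ((9 - 1)*8 + 7) + 1256 = (8*8 + 7) + 1256 = (64 + 7) + 1256 = 71 + 1256 = 1327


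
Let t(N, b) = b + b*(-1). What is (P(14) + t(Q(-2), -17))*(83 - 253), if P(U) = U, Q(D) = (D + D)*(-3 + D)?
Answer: -2380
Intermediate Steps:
Q(D) = 2*D*(-3 + D) (Q(D) = (2*D)*(-3 + D) = 2*D*(-3 + D))
t(N, b) = 0 (t(N, b) = b - b = 0)
(P(14) + t(Q(-2), -17))*(83 - 253) = (14 + 0)*(83 - 253) = 14*(-170) = -2380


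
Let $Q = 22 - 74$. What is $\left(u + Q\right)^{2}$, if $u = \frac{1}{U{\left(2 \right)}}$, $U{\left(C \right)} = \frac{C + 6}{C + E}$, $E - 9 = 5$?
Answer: $2500$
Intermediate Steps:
$E = 14$ ($E = 9 + 5 = 14$)
$U{\left(C \right)} = \frac{6 + C}{14 + C}$ ($U{\left(C \right)} = \frac{C + 6}{C + 14} = \frac{6 + C}{14 + C}$)
$Q = -52$
$u = 2$ ($u = \frac{1}{\frac{1}{14 + 2} \left(6 + 2\right)} = \frac{1}{\frac{1}{16} \cdot 8} = \frac{1}{\frac{1}{2}} = 2$)
$\left(u + Q\right)^{2} = \left(2 - 52\right)^{2} = \left(-50\right)^{2} = 2500$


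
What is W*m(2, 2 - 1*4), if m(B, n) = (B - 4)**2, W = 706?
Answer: 2824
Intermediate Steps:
m(B, n) = (-4 + B)**2
W*m(2, 2 - 1*4) = 706*(-4 + 2)**2 = 706*(-2)**2 = 706*4 = 2824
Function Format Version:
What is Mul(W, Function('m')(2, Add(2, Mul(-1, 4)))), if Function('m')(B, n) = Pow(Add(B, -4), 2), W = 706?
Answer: 2824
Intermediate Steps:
Function('m')(B, n) = Pow(Add(-4, B), 2)
Mul(W, Function('m')(2, Add(2, Mul(-1, 4)))) = Mul(706, Pow(Add(-4, 2), 2)) = Mul(706, Pow(-2, 2)) = Mul(706, 4) = 2824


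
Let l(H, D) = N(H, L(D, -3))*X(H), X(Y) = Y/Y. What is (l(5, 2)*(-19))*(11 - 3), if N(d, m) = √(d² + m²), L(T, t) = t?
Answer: -152*√34 ≈ -886.30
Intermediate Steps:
X(Y) = 1
l(H, D) = √(9 + H²) (l(H, D) = √(H² + (-3)²)*1 = √(H² + 9)*1 = √(9 + H²)*1 = √(9 + H²))
(l(5, 2)*(-19))*(11 - 3) = (√(9 + 5²)*(-19))*(11 - 3) = (√(9 + 25)*(-19))*8 = (√34*(-19))*8 = -19*√34*8 = -152*√34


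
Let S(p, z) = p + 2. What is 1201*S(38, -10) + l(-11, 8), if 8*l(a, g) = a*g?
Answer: 48029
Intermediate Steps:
S(p, z) = 2 + p
l(a, g) = a*g/8 (l(a, g) = (a*g)/8 = a*g/8)
1201*S(38, -10) + l(-11, 8) = 1201*(2 + 38) + (⅛)*(-11)*8 = 1201*40 - 11 = 48040 - 11 = 48029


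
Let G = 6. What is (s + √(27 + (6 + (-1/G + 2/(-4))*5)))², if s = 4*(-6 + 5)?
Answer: (12 - √267)²/9 ≈ 2.0930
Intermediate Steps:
s = -4 (s = 4*(-1) = -4)
(s + √(27 + (6 + (-1/G + 2/(-4))*5)))² = (-4 + √(27 + (6 + (-1/6 + 2/(-4))*5)))² = (-4 + √(27 + (6 + (-1*⅙ + 2*(-¼))*5)))² = (-4 + √(27 + (6 + (-⅙ - ½)*5)))² = (-4 + √(27 + (6 - ⅔*5)))² = (-4 + √(27 + (6 - 10/3)))² = (-4 + √(27 + 8/3))² = (-4 + √(89/3))² = (-4 + √267/3)²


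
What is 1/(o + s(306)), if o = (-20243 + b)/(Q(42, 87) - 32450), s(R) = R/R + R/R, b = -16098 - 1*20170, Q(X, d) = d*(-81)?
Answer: 39497/135505 ≈ 0.29148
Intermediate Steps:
Q(X, d) = -81*d
b = -36268 (b = -16098 - 20170 = -36268)
s(R) = 2 (s(R) = 1 + 1 = 2)
o = 56511/39497 (o = (-20243 - 36268)/(-81*87 - 32450) = -56511/(-7047 - 32450) = -56511/(-39497) = -56511*(-1/39497) = 56511/39497 ≈ 1.4308)
1/(o + s(306)) = 1/(56511/39497 + 2) = 1/(135505/39497) = 39497/135505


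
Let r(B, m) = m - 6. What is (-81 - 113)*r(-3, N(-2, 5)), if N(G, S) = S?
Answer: 194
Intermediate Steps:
r(B, m) = -6 + m
(-81 - 113)*r(-3, N(-2, 5)) = (-81 - 113)*(-6 + 5) = -194*(-1) = 194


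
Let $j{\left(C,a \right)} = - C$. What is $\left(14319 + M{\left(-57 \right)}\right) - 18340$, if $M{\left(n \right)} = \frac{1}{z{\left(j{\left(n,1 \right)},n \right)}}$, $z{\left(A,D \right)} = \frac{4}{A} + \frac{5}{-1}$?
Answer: $- \frac{1129958}{281} \approx -4021.2$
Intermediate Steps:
$z{\left(A,D \right)} = -5 + \frac{4}{A}$ ($z{\left(A,D \right)} = \frac{4}{A} + 5 \left(-1\right) = \frac{4}{A} - 5 = -5 + \frac{4}{A}$)
$M{\left(n \right)} = \frac{1}{-5 - \frac{4}{n}}$ ($M{\left(n \right)} = \frac{1}{-5 + \frac{4}{\left(-1\right) n}} = \frac{1}{-5 + 4 \left(- \frac{1}{n}\right)} = \frac{1}{-5 - \frac{4}{n}}$)
$\left(14319 + M{\left(-57 \right)}\right) - 18340 = \left(14319 - - \frac{57}{4 + 5 \left(-57\right)}\right) - 18340 = \left(14319 - - \frac{57}{4 - 285}\right) - 18340 = \left(14319 - - \frac{57}{-281}\right) - 18340 = \left(14319 - \left(-57\right) \left(- \frac{1}{281}\right)\right) - 18340 = \left(14319 - \frac{57}{281}\right) - 18340 = \frac{4023582}{281} - 18340 = - \frac{1129958}{281}$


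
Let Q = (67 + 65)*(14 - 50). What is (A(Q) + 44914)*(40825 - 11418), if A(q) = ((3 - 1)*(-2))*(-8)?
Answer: 1321727022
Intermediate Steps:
Q = -4752 (Q = 132*(-36) = -4752)
A(q) = 32 (A(q) = (2*(-2))*(-8) = -4*(-8) = 32)
(A(Q) + 44914)*(40825 - 11418) = (32 + 44914)*(40825 - 11418) = 44946*29407 = 1321727022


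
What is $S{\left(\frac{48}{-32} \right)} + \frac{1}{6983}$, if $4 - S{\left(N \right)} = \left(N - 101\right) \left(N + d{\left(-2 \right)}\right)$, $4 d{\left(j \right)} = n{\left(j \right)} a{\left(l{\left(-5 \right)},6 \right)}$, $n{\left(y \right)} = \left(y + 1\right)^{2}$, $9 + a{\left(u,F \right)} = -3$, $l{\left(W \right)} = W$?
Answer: $- \frac{12771903}{27932} \approx -457.25$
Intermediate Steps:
$a{\left(u,F \right)} = -12$ ($a{\left(u,F \right)} = -9 - 3 = -12$)
$n{\left(y \right)} = \left(1 + y\right)^{2}$
$d{\left(j \right)} = - 3 \left(1 + j\right)^{2}$ ($d{\left(j \right)} = \frac{\left(1 + j\right)^{2} \left(-12\right)}{4} = \frac{\left(-12\right) \left(1 + j\right)^{2}}{4} = - 3 \left(1 + j\right)^{2}$)
$S{\left(N \right)} = 4 - \left(-101 + N\right) \left(-3 + N\right)$ ($S{\left(N \right)} = 4 - \left(N - 101\right) \left(N - 3 \left(1 - 2\right)^{2}\right) = 4 - \left(-101 + N\right) \left(N - 3 \left(-1\right)^{2}\right) = 4 - \left(-101 + N\right) \left(N - 3\right) = 4 - \left(-101 + N\right) \left(-3 + N\right)$)
$S{\left(\frac{48}{-32} \right)} + \frac{1}{6983} = \left(-299 - \left(\frac{48}{-32}\right)^{2} + 104 \frac{48}{-32}\right) + \frac{1}{6983} = \left(-299 - \left(48 \left(- \frac{1}{32}\right)\right)^{2} + 104 \cdot 48 \left(- \frac{1}{32}\right)\right) + \frac{1}{6983} = \left(-299 - \left(- \frac{3}{2}\right)^{2} + 104 \left(- \frac{3}{2}\right)\right) + \frac{1}{6983} = \left(-299 - \frac{9}{4} - 156\right) + \frac{1}{6983} = - \frac{1829}{4} + \frac{1}{6983} = - \frac{12771903}{27932}$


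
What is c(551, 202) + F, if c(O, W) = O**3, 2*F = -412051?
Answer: 334156251/2 ≈ 1.6708e+8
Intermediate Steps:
F = -412051/2 (F = (1/2)*(-412051) = -412051/2 ≈ -2.0603e+5)
c(551, 202) + F = 551**3 - 412051/2 = 167284151 - 412051/2 = 334156251/2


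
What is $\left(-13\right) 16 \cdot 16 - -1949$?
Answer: $-1379$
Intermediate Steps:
$\left(-13\right) 16 \cdot 16 - -1949 = \left(-208\right) 16 + 1949 = -3328 + 1949 = -1379$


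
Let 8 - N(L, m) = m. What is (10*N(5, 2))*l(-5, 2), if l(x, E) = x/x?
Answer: 60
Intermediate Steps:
N(L, m) = 8 - m
l(x, E) = 1
(10*N(5, 2))*l(-5, 2) = (10*(8 - 1*2))*1 = (10*(8 - 2))*1 = (10*6)*1 = 60*1 = 60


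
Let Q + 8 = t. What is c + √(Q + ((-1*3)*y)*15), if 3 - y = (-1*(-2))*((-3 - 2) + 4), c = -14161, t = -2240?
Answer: -14161 + I*√2473 ≈ -14161.0 + 49.729*I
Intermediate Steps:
Q = -2248 (Q = -8 - 2240 = -2248)
y = 5 (y = 3 - (-1*(-2))*((-3 - 2) + 4) = 3 - 2*(-5 + 4) = 3 - 2*(-1) = 3 - 1*(-2) = 3 + 2 = 5)
c + √(Q + ((-1*3)*y)*15) = -14161 + √(-2248 + (-1*3*5)*15) = -14161 + √(-2248 - 3*5*15) = -14161 + √(-2248 - 15*15) = -14161 + √(-2248 - 225) = -14161 + √(-2473) = -14161 + I*√2473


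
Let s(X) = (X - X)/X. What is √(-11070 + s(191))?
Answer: 3*I*√1230 ≈ 105.21*I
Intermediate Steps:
s(X) = 0 (s(X) = 0/X = 0)
√(-11070 + s(191)) = √(-11070 + 0) = √(-11070) = 3*I*√1230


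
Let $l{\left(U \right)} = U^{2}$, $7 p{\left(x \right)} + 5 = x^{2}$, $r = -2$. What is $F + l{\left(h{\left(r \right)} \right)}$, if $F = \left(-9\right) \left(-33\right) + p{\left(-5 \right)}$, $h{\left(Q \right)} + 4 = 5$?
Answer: $\frac{2106}{7} \approx 300.86$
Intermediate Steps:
$h{\left(Q \right)} = 1$ ($h{\left(Q \right)} = -4 + 5 = 1$)
$p{\left(x \right)} = - \frac{5}{7} + \frac{x^{2}}{7}$
$F = \frac{2099}{7}$ ($F = \left(-9\right) \left(-33\right) - \left(\frac{5}{7} - \frac{\left(-5\right)^{2}}{7}\right) = 297 + \left(- \frac{5}{7} + \frac{1}{7} \cdot 25\right) = 297 + \left(- \frac{5}{7} + \frac{25}{7}\right) = 297 + \frac{20}{7} = \frac{2099}{7} \approx 299.86$)
$F + l{\left(h{\left(r \right)} \right)} = \frac{2099}{7} + 1^{2} = \frac{2099}{7} + 1 = \frac{2106}{7}$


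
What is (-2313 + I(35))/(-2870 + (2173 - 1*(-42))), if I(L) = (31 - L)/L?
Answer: 80959/22925 ≈ 3.5315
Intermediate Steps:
I(L) = (31 - L)/L
(-2313 + I(35))/(-2870 + (2173 - 1*(-42))) = (-2313 + (31 - 1*35)/35)/(-2870 + (2173 - 1*(-42))) = (-2313 + (31 - 35)/35)/(-2870 + (2173 + 42)) = (-2313 + (1/35)*(-4))/(-2870 + 2215) = (-2313 - 4/35)/(-655) = -80959/35*(-1/655) = 80959/22925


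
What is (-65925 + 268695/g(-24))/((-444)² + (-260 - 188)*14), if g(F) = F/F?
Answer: 101385/95432 ≈ 1.0624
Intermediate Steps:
g(F) = 1
(-65925 + 268695/g(-24))/((-444)² + (-260 - 188)*14) = (-65925 + 268695/1)/((-444)² + (-260 - 188)*14) = (-65925 + 268695*1)/(197136 - 448*14) = (-65925 + 268695)/(197136 - 6272) = 202770/190864 = 202770*(1/190864) = 101385/95432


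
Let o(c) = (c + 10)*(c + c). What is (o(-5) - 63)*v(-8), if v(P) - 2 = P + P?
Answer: 1582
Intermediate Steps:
v(P) = 2 + 2*P (v(P) = 2 + (P + P) = 2 + 2*P)
o(c) = 2*c*(10 + c) (o(c) = (10 + c)*(2*c) = 2*c*(10 + c))
(o(-5) - 63)*v(-8) = (2*(-5)*(10 - 5) - 63)*(2 + 2*(-8)) = (2*(-5)*5 - 63)*(2 - 16) = (-50 - 63)*(-14) = -113*(-14) = 1582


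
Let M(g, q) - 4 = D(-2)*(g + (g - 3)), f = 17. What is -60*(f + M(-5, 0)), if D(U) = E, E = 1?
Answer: -480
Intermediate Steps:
D(U) = 1
M(g, q) = 1 + 2*g (M(g, q) = 4 + 1*(g + (g - 3)) = 4 + 1*(g + (-3 + g)) = 4 + 1*(-3 + 2*g) = 4 + (-3 + 2*g) = 1 + 2*g)
-60*(f + M(-5, 0)) = -60*(17 + (1 + 2*(-5))) = -60*(17 + (1 - 10)) = -60*(17 - 9) = -60*8 = -480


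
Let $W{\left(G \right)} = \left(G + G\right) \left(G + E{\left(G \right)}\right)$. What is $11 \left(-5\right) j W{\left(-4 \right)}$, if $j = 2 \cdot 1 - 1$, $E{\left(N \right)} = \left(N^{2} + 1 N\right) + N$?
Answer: $1760$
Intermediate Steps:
$E{\left(N \right)} = N^{2} + 2 N$ ($E{\left(N \right)} = \left(N^{2} + N\right) + N = \left(N + N^{2}\right) + N = N^{2} + 2 N$)
$W{\left(G \right)} = 2 G \left(G + G \left(2 + G\right)\right)$ ($W{\left(G \right)} = \left(G + G\right) \left(G + G \left(2 + G\right)\right) = 2 G \left(G + G \left(2 + G\right)\right)$)
$j = 1$ ($j = 2 - 1 = 1$)
$11 \left(-5\right) j W{\left(-4 \right)} = 11 \left(-5\right) 1 \cdot 2 \left(-4\right)^{2} \left(3 - 4\right) = \left(-55\right) 1 \cdot 2 \cdot 16 \left(-1\right) = \left(-55\right) \left(-32\right) = 1760$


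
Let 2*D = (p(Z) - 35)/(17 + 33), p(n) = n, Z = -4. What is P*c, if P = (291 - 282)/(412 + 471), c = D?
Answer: -351/88300 ≈ -0.0039751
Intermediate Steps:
D = -39/100 (D = ((-4 - 35)/(17 + 33))/2 = (-39/50)/2 = (-39*1/50)/2 = (1/2)*(-39/50) = -39/100 ≈ -0.39000)
c = -39/100 ≈ -0.39000
P = 9/883 ≈ 0.010193
P*c = (9/883)*(-39/100) = -351/88300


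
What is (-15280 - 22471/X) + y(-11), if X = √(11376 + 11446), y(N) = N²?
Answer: -15159 - 22471*√22822/22822 ≈ -15308.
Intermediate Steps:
X = √22822 ≈ 151.07
(-15280 - 22471/X) + y(-11) = (-15280 - 22471*√22822/22822) + (-11)² = (-15280 - 22471*√22822/22822) + 121 = -15159 - 22471*√22822/22822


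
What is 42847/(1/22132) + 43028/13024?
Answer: 3087631612581/3256 ≈ 9.4829e+8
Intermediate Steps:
42847/(1/22132) + 43028/13024 = 42847/(1/22132) + 43028*(1/13024) = 42847*22132 + 10757/3256 = 948289804 + 10757/3256 = 3087631612581/3256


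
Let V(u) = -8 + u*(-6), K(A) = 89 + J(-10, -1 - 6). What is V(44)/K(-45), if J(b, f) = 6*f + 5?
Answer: -68/13 ≈ -5.2308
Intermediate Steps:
J(b, f) = 5 + 6*f
K(A) = 52 (K(A) = 89 + (5 + 6*(-1 - 6)) = 89 + (5 + 6*(-7)) = 89 + (5 - 42) = 89 - 37 = 52)
V(u) = -8 - 6*u
V(44)/K(-45) = (-8 - 6*44)/52 = (-8 - 264)*(1/52) = -272*1/52 = -68/13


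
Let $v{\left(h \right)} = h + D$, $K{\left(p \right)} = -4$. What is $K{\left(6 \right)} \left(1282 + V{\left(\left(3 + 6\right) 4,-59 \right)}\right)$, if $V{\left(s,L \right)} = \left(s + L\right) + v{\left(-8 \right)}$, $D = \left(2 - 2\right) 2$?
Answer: $-5004$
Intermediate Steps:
$D = 0$ ($D = 0 \cdot 2 = 0$)
$v{\left(h \right)} = h$ ($v{\left(h \right)} = h + 0 = h$)
$V{\left(s,L \right)} = -8 + L + s$ ($V{\left(s,L \right)} = \left(s + L\right) - 8 = \left(L + s\right) - 8 = -8 + L + s$)
$K{\left(6 \right)} \left(1282 + V{\left(\left(3 + 6\right) 4,-59 \right)}\right) = - 4 \left(1282 - \left(67 - \left(3 + 6\right) 4\right)\right) = - 4 \left(1282 - 31\right) = \left(-4\right) 1251 = -5004$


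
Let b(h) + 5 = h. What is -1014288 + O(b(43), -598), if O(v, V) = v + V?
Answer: -1014848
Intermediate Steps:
b(h) = -5 + h
O(v, V) = V + v
-1014288 + O(b(43), -598) = -1014288 + (-598 + (-5 + 43)) = -1014288 + (-598 + 38) = -1014288 - 560 = -1014848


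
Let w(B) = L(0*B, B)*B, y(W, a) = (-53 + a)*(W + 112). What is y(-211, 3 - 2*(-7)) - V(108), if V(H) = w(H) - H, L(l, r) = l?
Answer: 3672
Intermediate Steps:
y(W, a) = (-53 + a)*(112 + W)
w(B) = 0 (w(B) = (0*B)*B = 0*B = 0)
V(H) = -H (V(H) = 0 - H = -H)
y(-211, 3 - 2*(-7)) - V(108) = (-5936 - 53*(-211) + 112*(3 - 2*(-7)) - 211*(3 - 2*(-7))) - (-1)*108 = (-5936 + 11183 + 112*(3 + 14) - 211*(3 + 14)) - 1*(-108) = (-5936 + 11183 + 112*17 - 211*17) + 108 = (-5936 + 11183 + 1904 - 3587) + 108 = 3564 + 108 = 3672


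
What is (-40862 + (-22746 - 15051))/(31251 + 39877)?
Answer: -4627/4184 ≈ -1.1059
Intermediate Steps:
(-40862 + (-22746 - 15051))/(31251 + 39877) = (-40862 - 37797)/71128 = -78659*1/71128 = -4627/4184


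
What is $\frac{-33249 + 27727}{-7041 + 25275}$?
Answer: $- \frac{2761}{9117} \approx -0.30284$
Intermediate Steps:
$\frac{-33249 + 27727}{-7041 + 25275} = - \frac{5522}{18234} = \left(-5522\right) \frac{1}{18234} = - \frac{2761}{9117}$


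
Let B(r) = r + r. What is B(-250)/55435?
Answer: -100/11087 ≈ -0.0090196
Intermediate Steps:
B(r) = 2*r
B(-250)/55435 = (2*(-250))/55435 = -500*1/55435 = -100/11087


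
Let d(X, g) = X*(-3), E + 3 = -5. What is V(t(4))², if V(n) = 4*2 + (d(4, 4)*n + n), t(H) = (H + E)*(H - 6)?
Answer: 6400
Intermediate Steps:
E = -8 (E = -3 - 5 = -8)
d(X, g) = -3*X
t(H) = (-8 + H)*(-6 + H) (t(H) = (H - 8)*(H - 6) = (-8 + H)*(-6 + H))
V(n) = 8 - 11*n (V(n) = 4*2 + ((-3*4)*n + n) = 8 + (-12*n + n) = 8 - 11*n)
V(t(4))² = (8 - 11*(48 + 4² - 14*4))² = (8 - 11*(48 + 16 - 56))² = (8 - 11*8)² = (8 - 88)² = (-80)² = 6400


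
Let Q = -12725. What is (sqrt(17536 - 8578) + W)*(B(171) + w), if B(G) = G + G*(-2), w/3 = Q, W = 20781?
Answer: -796868226 - 38346*sqrt(8958) ≈ -8.0050e+8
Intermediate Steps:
w = -38175 (w = 3*(-12725) = -38175)
B(G) = -G (B(G) = G - 2*G = -G)
(sqrt(17536 - 8578) + W)*(B(171) + w) = (sqrt(17536 - 8578) + 20781)*(-1*171 - 38175) = (sqrt(8958) + 20781)*(-171 - 38175) = (20781 + sqrt(8958))*(-38346) = -796868226 - 38346*sqrt(8958)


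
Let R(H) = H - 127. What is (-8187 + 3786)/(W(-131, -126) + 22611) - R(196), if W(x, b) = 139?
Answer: -1574151/22750 ≈ -69.193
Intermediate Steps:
R(H) = -127 + H
(-8187 + 3786)/(W(-131, -126) + 22611) - R(196) = (-8187 + 3786)/(139 + 22611) - (-127 + 196) = -4401/22750 - 1*69 = -4401*1/22750 - 69 = -4401/22750 - 69 = -1574151/22750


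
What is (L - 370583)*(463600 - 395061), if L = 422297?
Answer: 3544425846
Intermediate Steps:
(L - 370583)*(463600 - 395061) = (422297 - 370583)*(463600 - 395061) = 51714*68539 = 3544425846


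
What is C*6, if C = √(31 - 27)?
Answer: 12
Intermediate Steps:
C = 2 (C = √4 = 2)
C*6 = 2*6 = 12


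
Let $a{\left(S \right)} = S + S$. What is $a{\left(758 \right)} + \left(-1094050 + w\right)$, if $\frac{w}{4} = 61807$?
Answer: $-845306$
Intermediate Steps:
$w = 247228$ ($w = 4 \cdot 61807 = 247228$)
$a{\left(S \right)} = 2 S$
$a{\left(758 \right)} + \left(-1094050 + w\right) = 2 \cdot 758 + \left(-1094050 + 247228\right) = 1516 - 846822 = -845306$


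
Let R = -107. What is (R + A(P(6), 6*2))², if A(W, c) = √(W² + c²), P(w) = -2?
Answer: 11597 - 428*√37 ≈ 8993.6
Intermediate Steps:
(R + A(P(6), 6*2))² = (-107 + √((-2)² + (6*2)²))² = (-107 + √(4 + 12²))² = (-107 + √(4 + 144))² = (-107 + √148)² = (-107 + 2*√37)²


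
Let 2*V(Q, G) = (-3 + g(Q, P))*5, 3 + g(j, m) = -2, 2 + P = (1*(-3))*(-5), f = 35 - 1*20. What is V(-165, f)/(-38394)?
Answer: 10/19197 ≈ 0.00052091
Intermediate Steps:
f = 15 (f = 35 - 20 = 15)
P = 13 (P = -2 + (1*(-3))*(-5) = -2 - 3*(-5) = -2 + 15 = 13)
g(j, m) = -5 (g(j, m) = -3 - 2 = -5)
V(Q, G) = -20 (V(Q, G) = ((-3 - 5)*5)/2 = (-8*5)/2 = (½)*(-40) = -20)
V(-165, f)/(-38394) = -20/(-38394) = -20*(-1/38394) = 10/19197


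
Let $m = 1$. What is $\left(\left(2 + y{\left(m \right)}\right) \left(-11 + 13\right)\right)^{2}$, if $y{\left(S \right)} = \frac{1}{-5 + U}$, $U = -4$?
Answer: $\frac{1156}{81} \approx 14.272$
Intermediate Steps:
$y{\left(S \right)} = - \frac{1}{9}$ ($y{\left(S \right)} = \frac{1}{-5 - 4} = \frac{1}{-9} = - \frac{1}{9}$)
$\left(\left(2 + y{\left(m \right)}\right) \left(-11 + 13\right)\right)^{2} = \left(\left(2 - \frac{1}{9}\right) \left(-11 + 13\right)\right)^{2} = \left(\frac{17}{9} \cdot 2\right)^{2} = \left(\frac{34}{9}\right)^{2} = \frac{1156}{81}$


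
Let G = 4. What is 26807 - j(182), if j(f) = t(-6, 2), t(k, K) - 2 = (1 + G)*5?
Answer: 26780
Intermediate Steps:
t(k, K) = 27 (t(k, K) = 2 + (1 + 4)*5 = 2 + 5*5 = 2 + 25 = 27)
j(f) = 27
26807 - j(182) = 26807 - 1*27 = 26807 - 27 = 26780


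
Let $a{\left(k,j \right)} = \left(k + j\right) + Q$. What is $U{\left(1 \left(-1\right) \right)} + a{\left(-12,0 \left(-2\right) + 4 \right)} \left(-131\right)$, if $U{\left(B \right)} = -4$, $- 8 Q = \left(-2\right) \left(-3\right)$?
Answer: $\frac{4569}{4} \approx 1142.3$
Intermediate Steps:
$Q = - \frac{3}{4}$ ($Q = - \frac{\left(-2\right) \left(-3\right)}{8} = \left(- \frac{1}{8}\right) 6 = - \frac{3}{4} \approx -0.75$)
$a{\left(k,j \right)} = - \frac{3}{4} + j + k$ ($a{\left(k,j \right)} = \left(k + j\right) - \frac{3}{4} = \left(j + k\right) - \frac{3}{4} = - \frac{3}{4} + j + k$)
$U{\left(1 \left(-1\right) \right)} + a{\left(-12,0 \left(-2\right) + 4 \right)} \left(-131\right) = -4 + \left(- \frac{3}{4} + \left(0 \left(-2\right) + 4\right) - 12\right) \left(-131\right) = -4 + \left(- \frac{3}{4} + \left(0 + 4\right) - 12\right) \left(-131\right) = -4 + \left(- \frac{3}{4} + 4 - 12\right) \left(-131\right) = -4 - - \frac{4585}{4} = -4 + \frac{4585}{4} = \frac{4569}{4}$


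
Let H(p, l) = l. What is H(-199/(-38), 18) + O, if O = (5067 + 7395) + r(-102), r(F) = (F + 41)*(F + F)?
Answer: 24924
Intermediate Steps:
r(F) = 2*F*(41 + F) (r(F) = (41 + F)*(2*F) = 2*F*(41 + F))
O = 24906 (O = (5067 + 7395) + 2*(-102)*(41 - 102) = 12462 + 2*(-102)*(-61) = 12462 + 12444 = 24906)
H(-199/(-38), 18) + O = 18 + 24906 = 24924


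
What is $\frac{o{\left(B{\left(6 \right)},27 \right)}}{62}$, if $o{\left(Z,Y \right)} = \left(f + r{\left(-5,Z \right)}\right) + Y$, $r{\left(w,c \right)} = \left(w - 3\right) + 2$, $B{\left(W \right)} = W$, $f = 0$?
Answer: $\frac{21}{62} \approx 0.33871$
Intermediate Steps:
$r{\left(w,c \right)} = -1 + w$ ($r{\left(w,c \right)} = \left(-3 + w\right) + 2 = -1 + w$)
$o{\left(Z,Y \right)} = -6 + Y$ ($o{\left(Z,Y \right)} = \left(0 - 6\right) + Y = -6 + Y$)
$\frac{o{\left(B{\left(6 \right)},27 \right)}}{62} = \frac{-6 + 27}{62} = 21 \cdot \frac{1}{62} = \frac{21}{62}$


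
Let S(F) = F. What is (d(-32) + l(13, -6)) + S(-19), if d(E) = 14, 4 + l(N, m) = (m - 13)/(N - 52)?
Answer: -332/39 ≈ -8.5128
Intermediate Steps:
l(N, m) = -4 + (-13 + m)/(-52 + N) (l(N, m) = -4 + (m - 13)/(N - 52) = -4 + (-13 + m)/(-52 + N))
(d(-32) + l(13, -6)) + S(-19) = (14 + (195 - 6 - 4*13)/(-52 + 13)) - 19 = (14 + (195 - 6 - 52)/(-39)) - 19 = (14 - 1/39*137) - 19 = (14 - 137/39) - 19 = 409/39 - 19 = -332/39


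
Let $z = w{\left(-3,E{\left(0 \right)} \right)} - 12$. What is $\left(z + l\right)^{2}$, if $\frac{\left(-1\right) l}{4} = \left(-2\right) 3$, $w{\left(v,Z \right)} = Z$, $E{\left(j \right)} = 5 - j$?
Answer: $289$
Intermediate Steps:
$z = -7$ ($z = \left(5 - 0\right) - 12 = \left(5 + 0\right) - 12 = 5 - 12 = -7$)
$l = 24$ ($l = - 4 \left(\left(-2\right) 3\right) = \left(-4\right) \left(-6\right) = 24$)
$\left(z + l\right)^{2} = \left(-7 + 24\right)^{2} = 17^{2} = 289$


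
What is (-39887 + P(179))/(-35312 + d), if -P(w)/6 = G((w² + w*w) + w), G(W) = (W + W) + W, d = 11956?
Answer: 1196585/23356 ≈ 51.232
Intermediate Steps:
G(W) = 3*W (G(W) = 2*W + W = 3*W)
P(w) = -36*w² - 18*w (P(w) = -18*((w² + w*w) + w) = -18*((w² + w²) + w) = -18*(2*w² + w) = -18*(w + 2*w²) = -6*(3*w + 6*w²) = -36*w² - 18*w)
(-39887 + P(179))/(-35312 + d) = (-39887 - 18*179*(1 + 2*179))/(-35312 + 11956) = (-39887 - 18*179*(1 + 358))/(-23356) = (-39887 - 18*179*359)*(-1/23356) = (-39887 - 1156698)*(-1/23356) = -1196585*(-1/23356) = 1196585/23356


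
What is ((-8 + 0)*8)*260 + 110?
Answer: -16530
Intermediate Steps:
((-8 + 0)*8)*260 + 110 = -8*8*260 + 110 = -64*260 + 110 = -16640 + 110 = -16530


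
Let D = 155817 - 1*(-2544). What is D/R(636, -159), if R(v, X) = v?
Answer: 52787/212 ≈ 249.00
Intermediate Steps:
D = 158361 (D = 155817 + 2544 = 158361)
D/R(636, -159) = 158361/636 = 158361*(1/636) = 52787/212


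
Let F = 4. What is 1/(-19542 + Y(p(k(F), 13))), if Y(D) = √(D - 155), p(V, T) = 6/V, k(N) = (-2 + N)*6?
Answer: -13028/254593279 - I*√618/763779837 ≈ -5.1172e-5 - 3.2548e-8*I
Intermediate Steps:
k(N) = -12 + 6*N
Y(D) = √(-155 + D)
1/(-19542 + Y(p(k(F), 13))) = 1/(-19542 + √(-155 + 6/(-12 + 6*4))) = 1/(-19542 + √(-155 + 6/(-12 + 24))) = 1/(-19542 + √(-155 + 6/12)) = 1/(-19542 + √(-155 + 6*(1/12))) = 1/(-19542 + √(-155 + ½)) = 1/(-19542 + √(-309/2)) = 1/(-19542 + I*√618/2)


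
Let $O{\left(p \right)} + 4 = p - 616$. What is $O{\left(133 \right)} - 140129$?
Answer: $-140616$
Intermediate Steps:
$O{\left(p \right)} = -620 + p$ ($O{\left(p \right)} = -4 + \left(p - 616\right) = -4 + \left(-616 + p\right) = -620 + p$)
$O{\left(133 \right)} - 140129 = \left(-620 + 133\right) - 140129 = -487 - 140129 = -140616$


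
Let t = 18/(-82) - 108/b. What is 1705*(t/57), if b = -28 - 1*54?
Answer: 25575/779 ≈ 32.831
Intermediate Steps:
b = -82 (b = -28 - 54 = -82)
t = 45/41 (t = 18/(-82) - 108/(-82) = 18*(-1/82) - 108*(-1/82) = -9/41 + 54/41 = 45/41 ≈ 1.0976)
1705*(t/57) = 1705*((45/41)/57) = 1705*((45/41)*(1/57)) = 1705*(15/779) = 25575/779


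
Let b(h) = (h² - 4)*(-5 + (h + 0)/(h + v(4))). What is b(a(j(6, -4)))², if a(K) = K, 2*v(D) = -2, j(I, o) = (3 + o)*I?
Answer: 861184/49 ≈ 17575.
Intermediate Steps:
j(I, o) = I*(3 + o)
v(D) = -1 (v(D) = (½)*(-2) = -1)
b(h) = (-5 + h/(-1 + h))*(-4 + h²) (b(h) = (h² - 4)*(-5 + (h + 0)/(h - 1)) = (-4 + h²)*(-5 + h/(-1 + h)) = (-5 + h/(-1 + h))*(-4 + h²))
b(a(j(6, -4)))² = ((-20 - 4*216*(3 - 4)³ + 5*(6*(3 - 4))² + 16*(6*(3 - 4)))/(-1 + 6*(3 - 4)))² = ((-20 - 4*(6*(-1))³ + 5*(6*(-1))² + 16*(6*(-1)))/(-1 + 6*(-1)))² = ((-20 - 4*(-6)³ + 5*(-6)² + 16*(-6))/(-1 - 6))² = ((-20 - 4*(-216) + 5*36 - 96)/(-7))² = (-(-20 + 864 + 180 - 96)/7)² = (-⅐*928)² = (-928/7)² = 861184/49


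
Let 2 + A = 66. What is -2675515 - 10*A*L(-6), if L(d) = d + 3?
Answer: -2673595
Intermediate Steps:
A = 64 (A = -2 + 66 = 64)
L(d) = 3 + d
-2675515 - 10*A*L(-6) = -2675515 - 10*64*(3 - 6) = -2675515 - 640*(-3) = -2675515 - 1*(-1920) = -2675515 + 1920 = -2673595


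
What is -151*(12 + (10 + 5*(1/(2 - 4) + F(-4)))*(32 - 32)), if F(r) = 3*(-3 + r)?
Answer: -1812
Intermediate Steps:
F(r) = -9 + 3*r
-151*(12 + (10 + 5*(1/(2 - 4) + F(-4)))*(32 - 32)) = -151*(12 + (10 + 5*(1/(2 - 4) + (-9 + 3*(-4))))*(32 - 32)) = -151*(12 + (10 + 5*(1/(-2) + (-9 - 12)))*0) = -151*(12 + (10 + 5*(-½ - 21))*0) = -151*(12 + (10 + 5*(-43/2))*0) = -151*(12 + (10 - 215/2)*0) = -151*(12 - 195/2*0) = -151*(12 + 0) = -151*12 = -1812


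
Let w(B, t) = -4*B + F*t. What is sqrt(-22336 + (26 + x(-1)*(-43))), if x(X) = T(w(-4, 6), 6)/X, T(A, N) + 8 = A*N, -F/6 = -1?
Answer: I*sqrt(9238) ≈ 96.115*I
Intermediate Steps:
F = 6 (F = -6*(-1) = 6)
w(B, t) = -4*B + 6*t
T(A, N) = -8 + A*N
x(X) = 304/X (x(X) = (-8 + (-4*(-4) + 6*6)*6)/X = (-8 + (16 + 36)*6)/X = (-8 + 52*6)/X = (-8 + 312)/X = 304/X)
sqrt(-22336 + (26 + x(-1)*(-43))) = sqrt(-22336 + (26 + (304/(-1))*(-43))) = sqrt(-22336 + (26 + (304*(-1))*(-43))) = sqrt(-22336 + (26 - 304*(-43))) = sqrt(-22336 + (26 + 13072)) = sqrt(-22336 + 13098) = sqrt(-9238) = I*sqrt(9238)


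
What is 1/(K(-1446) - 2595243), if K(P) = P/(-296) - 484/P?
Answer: -107004/277700823427 ≈ -3.8532e-7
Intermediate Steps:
K(P) = -484/P - P/296 (K(P) = P*(-1/296) - 484/P = -P/296 - 484/P = -484/P - P/296)
1/(K(-1446) - 2595243) = 1/((-484/(-1446) - 1/296*(-1446)) - 2595243) = 1/((-484*(-1/1446) + 723/148) - 2595243) = 1/((242/723 + 723/148) - 2595243) = 1/(558545/107004 - 2595243) = 1/(-277700823427/107004) = -107004/277700823427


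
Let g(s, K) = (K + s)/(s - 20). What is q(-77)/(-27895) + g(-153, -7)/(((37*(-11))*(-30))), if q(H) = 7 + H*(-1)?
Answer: -2471036/841763505 ≈ -0.0029355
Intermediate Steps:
q(H) = 7 - H
g(s, K) = (K + s)/(-20 + s)
q(-77)/(-27895) + g(-153, -7)/(((37*(-11))*(-30))) = (7 - 1*(-77))/(-27895) + ((-7 - 153)/(-20 - 153))/(((37*(-11))*(-30))) = (7 + 77)*(-1/27895) + (-160/(-173))/((-407*(-30))) = 84*(-1/27895) - 1/173*(-160)/12210 = -12/3985 + (160/173)*(1/12210) = -12/3985 + 16/211233 = -2471036/841763505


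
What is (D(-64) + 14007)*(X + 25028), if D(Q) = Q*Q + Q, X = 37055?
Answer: 1119915237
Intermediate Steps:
D(Q) = Q + Q² (D(Q) = Q² + Q = Q + Q²)
(D(-64) + 14007)*(X + 25028) = (-64*(1 - 64) + 14007)*(37055 + 25028) = (-64*(-63) + 14007)*62083 = (4032 + 14007)*62083 = 18039*62083 = 1119915237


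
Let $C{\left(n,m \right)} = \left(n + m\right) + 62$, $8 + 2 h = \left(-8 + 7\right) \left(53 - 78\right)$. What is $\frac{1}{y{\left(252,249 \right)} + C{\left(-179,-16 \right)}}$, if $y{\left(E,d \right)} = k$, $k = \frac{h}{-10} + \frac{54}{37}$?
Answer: $- \frac{740}{97969} \approx -0.0075534$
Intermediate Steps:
$h = \frac{17}{2}$ ($h = -4 + \frac{\left(-8 + 7\right) \left(53 - 78\right)}{2} = -4 + \frac{\left(-1\right) \left(-25\right)}{2} = -4 + \frac{1}{2} \cdot 25 = -4 + \frac{25}{2} = \frac{17}{2} \approx 8.5$)
$C{\left(n,m \right)} = 62 + m + n$ ($C{\left(n,m \right)} = \left(m + n\right) + 62 = 62 + m + n$)
$k = \frac{451}{740}$ ($k = \frac{17}{2 \left(-10\right)} + \frac{54}{37} = \frac{17}{2} \left(- \frac{1}{10}\right) + 54 \cdot \frac{1}{37} = - \frac{17}{20} + \frac{54}{37} = \frac{451}{740} \approx 0.60946$)
$y{\left(E,d \right)} = \frac{451}{740}$
$\frac{1}{y{\left(252,249 \right)} + C{\left(-179,-16 \right)}} = \frac{1}{\frac{451}{740} - 133} = \frac{1}{- \frac{97969}{740}} = - \frac{740}{97969}$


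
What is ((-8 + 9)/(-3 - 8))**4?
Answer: 1/14641 ≈ 6.8301e-5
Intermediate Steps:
((-8 + 9)/(-3 - 8))**4 = (1/(-11))**4 = (1*(-1/11))**4 = (-1/11)**4 = 1/14641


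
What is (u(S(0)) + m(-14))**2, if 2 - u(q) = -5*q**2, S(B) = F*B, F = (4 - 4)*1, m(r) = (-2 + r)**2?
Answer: 66564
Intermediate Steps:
F = 0 (F = 0*1 = 0)
S(B) = 0 (S(B) = 0*B = 0)
u(q) = 2 + 5*q**2 (u(q) = 2 - (-5)*q**2 = 2 + 5*q**2)
(u(S(0)) + m(-14))**2 = ((2 + 5*0**2) + (-2 - 14)**2)**2 = ((2 + 5*0) + (-16)**2)**2 = ((2 + 0) + 256)**2 = (2 + 256)**2 = 258**2 = 66564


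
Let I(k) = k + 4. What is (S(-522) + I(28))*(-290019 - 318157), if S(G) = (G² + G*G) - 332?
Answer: -331254005568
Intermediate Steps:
S(G) = -332 + 2*G² (S(G) = (G² + G²) - 332 = 2*G² - 332 = -332 + 2*G²)
I(k) = 4 + k
(S(-522) + I(28))*(-290019 - 318157) = ((-332 + 2*(-522)²) + (4 + 28))*(-290019 - 318157) = ((-332 + 2*272484) + 32)*(-608176) = ((-332 + 544968) + 32)*(-608176) = (544636 + 32)*(-608176) = 544668*(-608176) = -331254005568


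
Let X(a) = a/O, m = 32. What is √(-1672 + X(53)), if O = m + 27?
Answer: 3*I*√646345/59 ≈ 40.879*I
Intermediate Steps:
O = 59 (O = 32 + 27 = 59)
X(a) = a/59
√(-1672 + X(53)) = √(-1672 + (1/59)*53) = √(-1672 + 53/59) = √(-98595/59) = 3*I*√646345/59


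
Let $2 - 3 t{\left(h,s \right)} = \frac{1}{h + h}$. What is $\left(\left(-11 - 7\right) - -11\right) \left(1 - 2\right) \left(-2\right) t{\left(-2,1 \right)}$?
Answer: $- \frac{21}{2} \approx -10.5$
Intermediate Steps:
$t{\left(h,s \right)} = \frac{2}{3} - \frac{1}{6 h}$ ($t{\left(h,s \right)} = \frac{2}{3} - \frac{1}{3 \left(h + h\right)} = \frac{2}{3} - \frac{1}{3 \cdot 2 h} = \frac{2}{3} - \frac{\frac{1}{2} \frac{1}{h}}{3} = \frac{2}{3} - \frac{1}{6 h}$)
$\left(\left(-11 - 7\right) - -11\right) \left(1 - 2\right) \left(-2\right) t{\left(-2,1 \right)} = \left(\left(-11 - 7\right) - -11\right) \left(1 - 2\right) \left(-2\right) \frac{-1 + 4 \left(-2\right)}{6 \left(-2\right)} = \left(\left(-11 - 7\right) + 11\right) \left(\left(-1\right) \left(-2\right)\right) \frac{1}{6} \left(- \frac{1}{2}\right) \left(-1 - 8\right) = \left(-18 + 11\right) 2 \cdot \frac{1}{6} \left(- \frac{1}{2}\right) \left(-9\right) = \left(-7\right) 2 \cdot \frac{3}{4} = \left(-14\right) \frac{3}{4} = - \frac{21}{2}$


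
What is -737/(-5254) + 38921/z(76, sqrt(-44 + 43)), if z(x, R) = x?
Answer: 102273473/199652 ≈ 512.26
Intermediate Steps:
-737/(-5254) + 38921/z(76, sqrt(-44 + 43)) = -737/(-5254) + 38921/76 = -737*(-1/5254) + 38921*(1/76) = 737/5254 + 38921/76 = 102273473/199652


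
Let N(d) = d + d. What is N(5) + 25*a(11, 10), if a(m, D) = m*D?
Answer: 2760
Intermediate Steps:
N(d) = 2*d
a(m, D) = D*m
N(5) + 25*a(11, 10) = 2*5 + 25*(10*11) = 10 + 25*110 = 10 + 2750 = 2760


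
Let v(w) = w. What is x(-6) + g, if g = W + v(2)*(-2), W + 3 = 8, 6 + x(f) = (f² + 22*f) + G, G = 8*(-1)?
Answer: -109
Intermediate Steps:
G = -8
x(f) = -14 + f² + 22*f (x(f) = -6 + ((f² + 22*f) - 8) = -6 + (-8 + f² + 22*f) = -14 + f² + 22*f)
W = 5 (W = -3 + 8 = 5)
g = 1 (g = 5 + 2*(-2) = 5 - 4 = 1)
x(-6) + g = (-14 + (-6)² + 22*(-6)) + 1 = (-14 + 36 - 132) + 1 = -110 + 1 = -109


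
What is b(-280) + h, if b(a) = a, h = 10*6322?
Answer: 62940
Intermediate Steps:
h = 63220
b(-280) + h = -280 + 63220 = 62940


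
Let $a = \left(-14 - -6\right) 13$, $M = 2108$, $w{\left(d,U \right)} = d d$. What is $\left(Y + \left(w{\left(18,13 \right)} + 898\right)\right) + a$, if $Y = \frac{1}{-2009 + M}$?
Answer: $\frac{110683}{99} \approx 1118.0$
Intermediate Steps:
$w{\left(d,U \right)} = d^{2}$
$a = -104$ ($a = \left(-14 + \left(-2 + 8\right)\right) 13 = \left(-14 + 6\right) 13 = \left(-8\right) 13 = -104$)
$Y = \frac{1}{99}$ ($Y = \frac{1}{-2009 + 2108} = \frac{1}{99} \approx 0.010101$)
$\left(Y + \left(w{\left(18,13 \right)} + 898\right)\right) + a = \left(\frac{1}{99} + \left(18^{2} + 898\right)\right) - 104 = \left(\frac{1}{99} + \left(324 + 898\right)\right) - 104 = \left(\frac{1}{99} + 1222\right) - 104 = \frac{120979}{99} - 104 = \frac{110683}{99}$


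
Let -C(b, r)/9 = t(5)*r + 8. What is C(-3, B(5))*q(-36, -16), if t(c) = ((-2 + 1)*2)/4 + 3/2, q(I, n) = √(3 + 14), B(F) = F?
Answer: -117*√17 ≈ -482.40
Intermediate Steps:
q(I, n) = √17
t(c) = 1 (t(c) = -1*2*(¼) + 3*(½) = -2*¼ + 3/2 = -½ + 3/2 = 1)
C(b, r) = -72 - 9*r (C(b, r) = -9*(1*r + 8) = -9*(r + 8) = -9*(8 + r) = -72 - 9*r)
C(-3, B(5))*q(-36, -16) = (-72 - 9*5)*√17 = (-72 - 45)*√17 = -117*√17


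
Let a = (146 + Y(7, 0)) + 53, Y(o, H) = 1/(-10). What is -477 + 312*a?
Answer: 307899/5 ≈ 61580.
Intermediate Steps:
Y(o, H) = -1/10
a = 1989/10 (a = (146 - 1/10) + 53 = 1459/10 + 53 = 1989/10 ≈ 198.90)
-477 + 312*a = -477 + 312*(1989/10) = -477 + 310284/5 = 307899/5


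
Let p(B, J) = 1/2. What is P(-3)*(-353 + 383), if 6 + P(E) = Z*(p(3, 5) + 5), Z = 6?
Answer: 810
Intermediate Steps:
p(B, J) = ½
P(E) = 27 (P(E) = -6 + 6*(½ + 5) = -6 + 6*(11/2) = -6 + 33 = 27)
P(-3)*(-353 + 383) = 27*(-353 + 383) = 27*30 = 810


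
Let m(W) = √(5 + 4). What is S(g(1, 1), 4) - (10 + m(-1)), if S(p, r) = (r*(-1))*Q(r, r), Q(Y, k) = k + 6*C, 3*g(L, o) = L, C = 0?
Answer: -29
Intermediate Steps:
g(L, o) = L/3
Q(Y, k) = k (Q(Y, k) = k + 6*0 = k + 0 = k)
m(W) = 3 (m(W) = √9 = 3)
S(p, r) = -r² (S(p, r) = (r*(-1))*r = (-r)*r = -r²)
S(g(1, 1), 4) - (10 + m(-1)) = -1*4² - (10 + 3) = -1*16 - 1*13 = -16 - 13 = -29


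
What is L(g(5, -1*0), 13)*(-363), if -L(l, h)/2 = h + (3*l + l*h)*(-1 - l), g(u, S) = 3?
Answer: -129954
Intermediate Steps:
L(l, h) = -2*h - 2*(-1 - l)*(3*l + h*l) (L(l, h) = -2*(h + (3*l + l*h)*(-1 - l)) = -2*(h + (3*l + h*l)*(-1 - l)) = -2*(h + (-1 - l)*(3*l + h*l)) = -2*h - 2*(-1 - l)*(3*l + h*l))
L(g(5, -1*0), 13)*(-363) = (-2*13 + 6*3 + 6*3² + 2*13*3 + 2*13*3²)*(-363) = (-26 + 18 + 6*9 + 78 + 2*13*9)*(-363) = (-26 + 18 + 54 + 78 + 234)*(-363) = 358*(-363) = -129954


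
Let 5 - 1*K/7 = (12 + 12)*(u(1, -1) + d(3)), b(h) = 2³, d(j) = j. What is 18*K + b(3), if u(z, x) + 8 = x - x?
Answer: 15758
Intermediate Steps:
u(z, x) = -8 (u(z, x) = -8 + (x - x) = -8 + 0 = -8)
b(h) = 8
K = 875 (K = 35 - 7*(12 + 12)*(-8 + 3) = 35 - 168*(-5) = 35 - 7*(-120) = 35 + 840 = 875)
18*K + b(3) = 18*875 + 8 = 15750 + 8 = 15758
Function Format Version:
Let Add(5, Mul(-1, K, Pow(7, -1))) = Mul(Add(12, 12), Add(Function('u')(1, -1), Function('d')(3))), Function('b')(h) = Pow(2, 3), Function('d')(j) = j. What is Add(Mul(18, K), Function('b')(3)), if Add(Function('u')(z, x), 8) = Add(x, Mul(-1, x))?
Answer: 15758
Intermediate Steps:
Function('u')(z, x) = -8 (Function('u')(z, x) = Add(-8, Add(x, Mul(-1, x))) = Add(-8, 0) = -8)
Function('b')(h) = 8
K = 875 (K = Add(35, Mul(-7, Mul(Add(12, 12), Add(-8, 3)))) = Add(35, Mul(-7, Mul(24, -5))) = Add(35, Mul(-7, -120)) = Add(35, 840) = 875)
Add(Mul(18, K), Function('b')(3)) = Add(Mul(18, 875), 8) = Add(15750, 8) = 15758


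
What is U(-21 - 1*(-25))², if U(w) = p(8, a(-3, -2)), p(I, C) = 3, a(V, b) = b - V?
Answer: 9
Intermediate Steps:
U(w) = 3
U(-21 - 1*(-25))² = 3² = 9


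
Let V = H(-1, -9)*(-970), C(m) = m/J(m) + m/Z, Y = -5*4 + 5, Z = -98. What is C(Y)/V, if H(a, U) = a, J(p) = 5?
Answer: -279/95060 ≈ -0.0029350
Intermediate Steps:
Y = -15 (Y = -20 + 5 = -15)
C(m) = 93*m/490 (C(m) = m/5 + m/(-98) = m*(⅕) + m*(-1/98) = m/5 - m/98 = 93*m/490)
V = 970 (V = -1*(-970) = 970)
C(Y)/V = ((93/490)*(-15))/970 = -279/98*1/970 = -279/95060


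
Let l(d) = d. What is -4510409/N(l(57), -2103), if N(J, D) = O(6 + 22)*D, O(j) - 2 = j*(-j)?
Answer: -4510409/1644546 ≈ -2.7426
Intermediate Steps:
O(j) = 2 - j² (O(j) = 2 + j*(-j) = 2 - j²)
N(J, D) = -782*D (N(J, D) = (2 - (6 + 22)²)*D = (2 - 1*28²)*D = (2 - 1*784)*D = (2 - 784)*D = -782*D)
-4510409/N(l(57), -2103) = -4510409/((-782*(-2103))) = -4510409/1644546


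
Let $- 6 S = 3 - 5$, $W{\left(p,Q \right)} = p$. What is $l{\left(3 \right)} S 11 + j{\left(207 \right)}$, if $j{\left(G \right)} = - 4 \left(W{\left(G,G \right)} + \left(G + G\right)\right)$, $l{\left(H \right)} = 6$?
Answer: $-2462$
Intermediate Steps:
$S = \frac{1}{3}$ ($S = - \frac{3 - 5}{6} = \left(- \frac{1}{6}\right) \left(-2\right) = \frac{1}{3} \approx 0.33333$)
$j{\left(G \right)} = - 12 G$ ($j{\left(G \right)} = - 4 \left(G + \left(G + G\right)\right) = - 4 \left(G + 2 G\right) = - 4 \cdot 3 G = - 12 G$)
$l{\left(3 \right)} S 11 + j{\left(207 \right)} = 6 \cdot \frac{1}{3} \cdot 11 - 2484 = 2 \cdot 11 - 2484 = 22 - 2484 = -2462$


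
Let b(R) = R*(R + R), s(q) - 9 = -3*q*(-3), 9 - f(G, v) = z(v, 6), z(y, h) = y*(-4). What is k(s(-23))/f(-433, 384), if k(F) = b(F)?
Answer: 26136/515 ≈ 50.750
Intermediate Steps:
z(y, h) = -4*y
f(G, v) = 9 + 4*v (f(G, v) = 9 - (-4)*v = 9 + 4*v)
s(q) = 9 + 9*q (s(q) = 9 - 3*q*(-3) = 9 + 9*q)
b(R) = 2*R**2 (b(R) = R*(2*R) = 2*R**2)
k(F) = 2*F**2
k(s(-23))/f(-433, 384) = (2*(9 + 9*(-23))**2)/(9 + 4*384) = (2*(9 - 207)**2)/(9 + 1536) = (2*(-198)**2)/1545 = (2*39204)*(1/1545) = 78408*(1/1545) = 26136/515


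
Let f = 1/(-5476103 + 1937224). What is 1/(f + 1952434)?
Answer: 3538879/6909427681485 ≈ 5.1218e-7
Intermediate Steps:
f = -1/3538879 (f = 1/(-3538879) = -1/3538879 ≈ -2.8258e-7)
1/(f + 1952434) = 1/(-1/3538879 + 1952434) = 1/(6909427681485/3538879) = 3538879/6909427681485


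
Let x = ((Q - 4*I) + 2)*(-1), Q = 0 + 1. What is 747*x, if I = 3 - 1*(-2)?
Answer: 12699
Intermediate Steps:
I = 5 (I = 3 + 2 = 5)
Q = 1
x = 17 (x = ((1 - 4*5) + 2)*(-1) = ((1 - 20) + 2)*(-1) = (-19 + 2)*(-1) = -17*(-1) = 17)
747*x = 747*17 = 12699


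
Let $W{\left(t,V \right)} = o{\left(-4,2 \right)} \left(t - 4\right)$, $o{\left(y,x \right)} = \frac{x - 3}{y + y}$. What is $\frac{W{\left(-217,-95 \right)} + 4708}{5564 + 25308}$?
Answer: $\frac{37443}{246976} \approx 0.15161$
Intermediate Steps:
$o{\left(y,x \right)} = \frac{-3 + x}{2 y}$
$W{\left(t,V \right)} = - \frac{1}{2} + \frac{t}{8}$ ($W{\left(t,V \right)} = \frac{-3 + 2}{2 \left(-4\right)} \left(t - 4\right) = \frac{1}{2} \left(- \frac{1}{4}\right) \left(-1\right) \left(-4 + t\right) = \frac{-4 + t}{8} = - \frac{1}{2} + \frac{t}{8}$)
$\frac{W{\left(-217,-95 \right)} + 4708}{5564 + 25308} = \frac{\left(- \frac{1}{2} + \frac{1}{8} \left(-217\right)\right) + 4708}{5564 + 25308} = \frac{\left(- \frac{1}{2} - \frac{217}{8}\right) + 4708}{30872} = \left(- \frac{221}{8} + 4708\right) \frac{1}{30872} = \frac{37443}{8} \cdot \frac{1}{30872} = \frac{37443}{246976}$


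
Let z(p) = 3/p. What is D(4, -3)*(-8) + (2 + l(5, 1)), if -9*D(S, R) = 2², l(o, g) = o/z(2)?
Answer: 80/9 ≈ 8.8889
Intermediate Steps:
l(o, g) = 2*o/3 (l(o, g) = o/((3/2)) = o/((3*(½))) = o/(3/2) = o*(⅔) = 2*o/3)
D(S, R) = -4/9 (D(S, R) = -⅑*2² = -⅑*4 = -4/9)
D(4, -3)*(-8) + (2 + l(5, 1)) = -4/9*(-8) + (2 + (⅔)*5) = 32/9 + (2 + 10/3) = 32/9 + 16/3 = 80/9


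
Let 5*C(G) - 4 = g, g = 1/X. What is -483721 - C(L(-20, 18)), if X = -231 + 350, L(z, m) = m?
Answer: -287814472/595 ≈ -4.8372e+5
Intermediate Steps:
X = 119
g = 1/119 ≈ 0.0084034
C(G) = 477/595 (C(G) = 4/5 + (1/5)*(1/119) = 4/5 + 1/595 = 477/595)
-483721 - C(L(-20, 18)) = -483721 - 1*477/595 = -483721 - 477/595 = -287814472/595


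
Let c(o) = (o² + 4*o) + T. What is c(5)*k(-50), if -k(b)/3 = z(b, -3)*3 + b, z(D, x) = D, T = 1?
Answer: 27600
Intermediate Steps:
k(b) = -12*b (k(b) = -3*(b*3 + b) = -3*(3*b + b) = -12*b)
c(o) = 1 + o² + 4*o (c(o) = (o² + 4*o) + 1 = 1 + o² + 4*o)
c(5)*k(-50) = (1 + 5² + 4*5)*(-12*(-50)) = (1 + 25 + 20)*600 = 46*600 = 27600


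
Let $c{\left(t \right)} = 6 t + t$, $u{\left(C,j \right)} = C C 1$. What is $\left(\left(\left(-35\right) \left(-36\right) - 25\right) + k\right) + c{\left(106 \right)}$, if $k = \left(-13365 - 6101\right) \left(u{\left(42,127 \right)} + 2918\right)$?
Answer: $-91137835$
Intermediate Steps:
$u{\left(C,j \right)} = C^{2}$ ($u{\left(C,j \right)} = C^{2} \cdot 1 = C^{2}$)
$k = -91139812$ ($k = \left(-13365 - 6101\right) \left(42^{2} + 2918\right) = - 19466 \left(1764 + 2918\right) = \left(-19466\right) 4682 = -91139812$)
$c{\left(t \right)} = 7 t$
$\left(\left(\left(-35\right) \left(-36\right) - 25\right) + k\right) + c{\left(106 \right)} = \left(\left(\left(-35\right) \left(-36\right) - 25\right) - 91139812\right) + 7 \cdot 106 = \left(\left(1260 - 25\right) - 91139812\right) + 742 = \left(1235 - 91139812\right) + 742 = -91138577 + 742 = -91137835$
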